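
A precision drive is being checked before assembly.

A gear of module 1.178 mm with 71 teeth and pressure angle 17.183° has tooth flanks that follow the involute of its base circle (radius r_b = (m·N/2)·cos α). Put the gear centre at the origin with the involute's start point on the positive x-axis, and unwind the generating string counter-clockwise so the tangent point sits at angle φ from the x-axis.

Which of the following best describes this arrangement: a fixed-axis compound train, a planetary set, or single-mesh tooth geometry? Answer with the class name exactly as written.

single-mesh tooth geometry

recognized (one wheel, involute flank): single-mesh tooth geometry, m = 1.178, N = 71
classification: single-mesh tooth geometry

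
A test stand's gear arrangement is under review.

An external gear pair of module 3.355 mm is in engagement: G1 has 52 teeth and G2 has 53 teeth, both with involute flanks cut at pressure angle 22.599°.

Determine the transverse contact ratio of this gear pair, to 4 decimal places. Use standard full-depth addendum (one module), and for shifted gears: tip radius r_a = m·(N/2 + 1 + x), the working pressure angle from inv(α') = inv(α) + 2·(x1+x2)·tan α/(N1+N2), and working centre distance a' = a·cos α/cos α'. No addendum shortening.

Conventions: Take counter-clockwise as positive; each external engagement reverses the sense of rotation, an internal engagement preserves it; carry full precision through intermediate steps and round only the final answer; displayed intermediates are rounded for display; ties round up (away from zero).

1.6362

class = single-mesh tooth geometry [involute pair 52T × 53T, m = 3.355]
base radii: r_b1 = 80.532212, r_b2 = 82.080909
tip radii: r_a1 = 90.585000, r_a2 = 92.262500
no profile shift: α' = α, a' = a
action lengths: √(r_a1²−r_b1²) = 41.475354, √(r_a2²−r_b2²) = 42.131857
base pitch p_b = π·m·cos α = 9.730746
CR = (41.475354 + 42.131857 − 176.137500·sin 22.59900°)/9.730746 = 1.636178
contact ratio ≈ 1.6362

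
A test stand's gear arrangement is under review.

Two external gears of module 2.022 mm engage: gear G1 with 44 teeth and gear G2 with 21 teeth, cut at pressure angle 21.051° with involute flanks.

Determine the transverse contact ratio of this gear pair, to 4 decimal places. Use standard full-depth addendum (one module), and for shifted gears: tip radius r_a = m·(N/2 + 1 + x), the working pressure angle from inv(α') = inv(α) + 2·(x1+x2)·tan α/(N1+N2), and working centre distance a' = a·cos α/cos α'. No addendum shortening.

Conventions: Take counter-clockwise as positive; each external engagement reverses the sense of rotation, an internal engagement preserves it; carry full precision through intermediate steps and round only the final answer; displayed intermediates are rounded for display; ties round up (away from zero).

class = single-mesh tooth geometry [involute pair 44T × 21T, m = 2.022]
base radii: r_b1 = 41.515185, r_b2 = 19.814066
tip radii: r_a1 = 46.506000, r_a2 = 23.253000
no profile shift: α' = α, a' = a
action lengths: √(r_a1²−r_b1²) = 20.959423, √(r_a2²−r_b2²) = 12.169832
base pitch p_b = π·m·cos α = 5.928355
CR = (20.959423 + 12.169832 − 65.715000·sin 21.05100°)/5.928355 = 1.606602
contact ratio ≈ 1.6066

1.6066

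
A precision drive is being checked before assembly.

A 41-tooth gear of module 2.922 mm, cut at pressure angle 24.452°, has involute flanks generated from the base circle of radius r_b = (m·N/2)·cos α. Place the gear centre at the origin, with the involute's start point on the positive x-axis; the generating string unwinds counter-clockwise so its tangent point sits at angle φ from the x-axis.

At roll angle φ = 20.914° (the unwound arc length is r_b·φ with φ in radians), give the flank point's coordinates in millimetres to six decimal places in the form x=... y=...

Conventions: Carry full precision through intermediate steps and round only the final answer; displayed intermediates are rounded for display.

x=58.040906 y=0.872263

class = single-mesh tooth geometry [base-circle involute, m = 2.922, 41T]
pitch radius r_p = m·N/2 = 2.922·41/2 = 59.901000
base radius r_b = r_p·cos α = 59.901000·cos 24.452° = 54.528381
roll angle φ = 20.914° = 0.36501816 rad
x = r_b·(cos φ + φ·sin φ) = 58.040906
y = r_b·(sin φ − φ·cos φ) = 0.872263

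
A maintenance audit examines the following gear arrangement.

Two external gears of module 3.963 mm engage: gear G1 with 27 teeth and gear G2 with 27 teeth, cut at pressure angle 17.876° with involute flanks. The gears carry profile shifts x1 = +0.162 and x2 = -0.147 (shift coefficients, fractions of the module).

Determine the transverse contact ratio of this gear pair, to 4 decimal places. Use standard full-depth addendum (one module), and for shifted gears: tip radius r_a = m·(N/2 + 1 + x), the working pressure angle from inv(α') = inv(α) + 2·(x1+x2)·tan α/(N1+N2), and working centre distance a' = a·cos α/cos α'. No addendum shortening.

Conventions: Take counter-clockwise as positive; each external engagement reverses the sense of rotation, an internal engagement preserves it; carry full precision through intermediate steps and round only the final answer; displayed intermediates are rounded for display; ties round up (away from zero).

1.7141

single-mesh involute tooth geometry (27T engaging 27T at module 3.963)
base radii: r_b1 = 50.917660, r_b2 = 50.917660
tip radii: r_a1 = 58.105506, r_a2 = 56.880939
inv(α') = inv(17.876°) + 2·(+0.162-0.147)·tan α/(27+27) = 0.01071281  ⇒  α' = 17.97412°
a' = a·cos α / cos α' = 107.0010·cos 17.876°/cos 17.97412° = 107.060287
action lengths: √(r_a1²−r_b1²) = 27.993602, √(r_a2²−r_b2²) = 25.354154
base pitch p_b = π·m·cos α = 11.849077
CR = (27.993602 + 25.354154 − 107.060287·sin 17.97412°)/11.849077 = 1.714084
contact ratio ≈ 1.7141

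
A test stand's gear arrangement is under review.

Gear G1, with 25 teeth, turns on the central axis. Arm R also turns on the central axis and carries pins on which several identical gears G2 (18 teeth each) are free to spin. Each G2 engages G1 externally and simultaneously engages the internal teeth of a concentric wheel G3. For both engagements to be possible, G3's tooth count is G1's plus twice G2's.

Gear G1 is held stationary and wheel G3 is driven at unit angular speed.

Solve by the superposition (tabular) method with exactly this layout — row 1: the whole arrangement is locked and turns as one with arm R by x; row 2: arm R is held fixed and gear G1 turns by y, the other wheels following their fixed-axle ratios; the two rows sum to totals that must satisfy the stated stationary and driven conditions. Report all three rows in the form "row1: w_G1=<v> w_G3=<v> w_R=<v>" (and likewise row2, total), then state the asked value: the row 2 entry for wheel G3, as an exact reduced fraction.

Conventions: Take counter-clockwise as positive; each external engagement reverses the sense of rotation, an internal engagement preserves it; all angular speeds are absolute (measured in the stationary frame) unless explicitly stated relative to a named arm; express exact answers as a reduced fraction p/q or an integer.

row1: w_G1=61/86 w_G3=61/86 w_R=61/86
row2: w_G1=-61/86 w_G3=25/86 w_R=0
total: w_G1=0 w_G3=1 w_R=61/86
asked value: 25/86

class = planetary set [G3 = 25+2·18 = 61; Willis about the carrier]
row 1 — lock + rotate with arm: ω_sun = ω_ring = ω_arm = x
superposition row 2 [arm held]: sun y, ring −(25/61)·y, arm 0
boundary: total ω_sun = x + y = 0 and total ω_ring = x − (25/61)·y = 1  ⇒  y = -61/86, x = 61/86
row 2 ring = −(25/61)·(-61/86) = 25/86
totals (row 1 + row 2): sun 61/86 + (-61/86) = 0, ring 61/86 + 25/86 = 1, arm 61/86 + 0 = 61/86
asked cell (row2, ring) = 25/86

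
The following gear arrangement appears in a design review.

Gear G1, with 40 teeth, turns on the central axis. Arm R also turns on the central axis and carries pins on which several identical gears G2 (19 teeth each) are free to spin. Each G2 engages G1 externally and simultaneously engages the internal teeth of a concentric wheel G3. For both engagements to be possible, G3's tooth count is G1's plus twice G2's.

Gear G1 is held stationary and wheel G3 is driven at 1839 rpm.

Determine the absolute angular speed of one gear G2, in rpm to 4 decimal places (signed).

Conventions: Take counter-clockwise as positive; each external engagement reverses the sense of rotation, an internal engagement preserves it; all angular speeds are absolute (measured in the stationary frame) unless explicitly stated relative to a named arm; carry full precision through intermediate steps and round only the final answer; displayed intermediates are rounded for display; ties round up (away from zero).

+3774.7895 rpm

class = planetary set [G3 = 40+2·19 = 78; Willis about the carrier]
normalise by the input: solve with ω_ring = 1, then scale by 1839 rpm
ring teeth: 40 + 2·19 = 78
40(ω_sun−ω_arm) = −78(ω_ring−ω_arm),  ω_sun = 0, ω_ring = 1
40(0−ω_arm) = −78(1−ω_arm)  ⇒  118·ω_arm = 78  ⇒  ω_arm = 39/59
sun–planet mesh: 40·(0−39/59) = −19·(ω_p−ω_arm)  ⇒  ω_p−ω_arm = 1560/1121
ω_p = 39/59 + 1560/1121 = 39/19
scale: ω_p = 39/19 × 1839 rpm = +3774.7895 rpm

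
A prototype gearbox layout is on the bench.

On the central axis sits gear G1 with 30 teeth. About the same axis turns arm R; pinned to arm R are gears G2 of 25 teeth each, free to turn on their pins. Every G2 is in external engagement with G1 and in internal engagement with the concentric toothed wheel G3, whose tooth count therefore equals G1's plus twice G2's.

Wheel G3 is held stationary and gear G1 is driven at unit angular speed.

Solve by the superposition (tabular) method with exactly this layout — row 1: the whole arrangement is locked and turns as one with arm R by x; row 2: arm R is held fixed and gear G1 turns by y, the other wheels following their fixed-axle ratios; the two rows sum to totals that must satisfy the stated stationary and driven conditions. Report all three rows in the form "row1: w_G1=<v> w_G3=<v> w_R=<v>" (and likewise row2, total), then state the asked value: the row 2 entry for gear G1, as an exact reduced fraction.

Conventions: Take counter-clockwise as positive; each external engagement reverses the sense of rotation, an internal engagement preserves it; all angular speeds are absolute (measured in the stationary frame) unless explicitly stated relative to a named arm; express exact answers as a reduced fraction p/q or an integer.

row1: w_G1=3/11 w_G3=3/11 w_R=3/11
row2: w_G1=8/11 w_G3=-3/11 w_R=0
total: w_G1=1 w_G3=0 w_R=3/11
asked value: 8/11

recognized (axles ride arm R): planetary set, 30/25/80 teeth
row 1 — lock + rotate with arm: ω_sun = ω_ring = ω_arm = x
superposition row 2 [arm held]: sun y, ring −(30/80)·y, arm 0
boundary: total ω_ring = x − (30/80)·y = 0 and total ω_sun = x + y = 1  ⇒  y = 8/11, x = 3/11
row 2 ring = −(30/80)·8/11 = -3/11
totals (row 1 + row 2): sun 3/11 + 8/11 = 1, ring 3/11 + (-3/11) = 0, arm 3/11 + 0 = 3/11
asked cell (row2, sun) = 8/11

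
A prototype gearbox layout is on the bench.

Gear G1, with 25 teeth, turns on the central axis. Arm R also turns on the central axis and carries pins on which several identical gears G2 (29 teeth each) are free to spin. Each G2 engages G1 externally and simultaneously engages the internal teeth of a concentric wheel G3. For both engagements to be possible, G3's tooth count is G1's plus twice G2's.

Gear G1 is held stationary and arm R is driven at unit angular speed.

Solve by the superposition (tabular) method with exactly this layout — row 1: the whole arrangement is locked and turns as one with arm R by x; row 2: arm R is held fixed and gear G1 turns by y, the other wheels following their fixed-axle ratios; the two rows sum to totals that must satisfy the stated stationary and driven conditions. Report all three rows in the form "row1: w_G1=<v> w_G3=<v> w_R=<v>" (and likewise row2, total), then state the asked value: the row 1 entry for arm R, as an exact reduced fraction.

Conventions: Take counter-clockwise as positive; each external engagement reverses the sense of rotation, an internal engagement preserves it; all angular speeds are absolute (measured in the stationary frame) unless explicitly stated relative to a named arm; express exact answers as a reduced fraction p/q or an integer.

row1: w_G1=1 w_G3=1 w_R=1
row2: w_G1=-1 w_G3=25/83 w_R=0
total: w_G1=0 w_G3=108/83 w_R=1
asked value: 1

topology: planetary set — G1 25T / G2 29T / G3 83T, arm = carrier (Willis)
row 1 — lock + rotate with arm: ω_sun = ω_ring = ω_arm = x
superposition row 2 [arm held]: sun y, ring −(25/83)·y, arm 0
boundary: total ω_sun = x + y = 0 and total ω_arm = x = 1  ⇒  y = -1, x = 1
row 2 ring = −(25/83)·(-1) = 25/83
totals (row 1 + row 2): sun 1 + (-1) = 0, ring 1 + 25/83 = 108/83, arm 1 + 0 = 1
asked cell (row1, arm) = 1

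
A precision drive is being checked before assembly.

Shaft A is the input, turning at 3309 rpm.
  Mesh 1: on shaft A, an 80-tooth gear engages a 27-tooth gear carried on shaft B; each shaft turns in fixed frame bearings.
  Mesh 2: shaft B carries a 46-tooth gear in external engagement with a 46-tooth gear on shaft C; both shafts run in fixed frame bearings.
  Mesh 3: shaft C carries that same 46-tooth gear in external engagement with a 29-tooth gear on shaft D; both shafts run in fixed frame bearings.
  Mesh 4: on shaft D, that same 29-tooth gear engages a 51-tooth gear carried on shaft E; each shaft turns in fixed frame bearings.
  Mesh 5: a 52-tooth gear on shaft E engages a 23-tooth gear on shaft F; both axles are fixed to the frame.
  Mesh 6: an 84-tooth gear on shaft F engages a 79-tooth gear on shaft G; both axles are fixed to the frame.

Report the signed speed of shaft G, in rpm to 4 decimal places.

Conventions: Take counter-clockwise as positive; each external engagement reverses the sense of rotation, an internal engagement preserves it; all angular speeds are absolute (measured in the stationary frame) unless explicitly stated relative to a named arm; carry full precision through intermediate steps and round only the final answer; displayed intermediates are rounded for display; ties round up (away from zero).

6-mesh fixed-axis compound train (all bearings frame-fixed)
mesh 1 [80T→27T]: ω = 3309.0000×80/27 = 9804.4444 rpm, sense flips to −
mesh 2 [46T→46T]: ω = 9804.4444×46/46 = 9804.4444 rpm, sense flips to +
mesh 3 [46T→29T]: ω = 9804.4444×46/29 = 15551.8774 rpm, sense flips to −
mesh 4 [29T→51T]: ω = 15551.8774×29/51 = 8843.2244 rpm, sense flips to +
mesh 5 [52T→23T]: ω = 8843.2244×52/23 = 19993.3769 rpm, sense flips to −
mesh 6 [84T→79T]: ω = 19993.3769×84/79 = 21258.7805 rpm, sense flips to +
signed output speed = +21258.7805 rpm

+21258.7805 rpm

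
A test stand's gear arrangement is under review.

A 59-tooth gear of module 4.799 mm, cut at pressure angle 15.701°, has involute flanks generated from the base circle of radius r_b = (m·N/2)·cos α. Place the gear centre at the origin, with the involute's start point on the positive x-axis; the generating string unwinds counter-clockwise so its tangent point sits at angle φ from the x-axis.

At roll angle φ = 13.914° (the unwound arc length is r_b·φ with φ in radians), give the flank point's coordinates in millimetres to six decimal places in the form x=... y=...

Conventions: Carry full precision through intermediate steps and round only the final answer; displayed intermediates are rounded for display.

topology: single-mesh involute geometry — m = 4.799, N = 59
pitch radius r_p = m·N/2 = 4.799·59/2 = 141.570500
base radius r_b = r_p·cos α = 141.570500·cos 15.701° = 136.288083
roll angle φ = 13.914° = 0.24284511 rad
x = r_b·(cos φ + φ·sin φ) = 140.247737
y = r_b·(sin φ − φ·cos φ) = 0.646787

x=140.247737 y=0.646787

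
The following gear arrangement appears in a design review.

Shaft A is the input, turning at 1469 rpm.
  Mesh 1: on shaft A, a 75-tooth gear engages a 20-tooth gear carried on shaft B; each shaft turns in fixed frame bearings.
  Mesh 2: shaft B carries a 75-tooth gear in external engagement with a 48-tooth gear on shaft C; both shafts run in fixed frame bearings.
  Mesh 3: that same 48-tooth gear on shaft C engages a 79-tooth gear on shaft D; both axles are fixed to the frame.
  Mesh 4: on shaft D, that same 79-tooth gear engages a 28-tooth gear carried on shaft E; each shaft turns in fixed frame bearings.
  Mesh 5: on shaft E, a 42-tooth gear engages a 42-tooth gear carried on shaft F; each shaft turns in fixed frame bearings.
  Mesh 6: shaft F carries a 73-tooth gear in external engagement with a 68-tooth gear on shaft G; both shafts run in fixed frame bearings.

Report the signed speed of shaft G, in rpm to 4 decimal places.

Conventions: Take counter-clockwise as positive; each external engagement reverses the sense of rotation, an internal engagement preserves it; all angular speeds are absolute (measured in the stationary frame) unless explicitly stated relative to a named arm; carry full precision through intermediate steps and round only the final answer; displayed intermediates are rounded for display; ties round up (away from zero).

+15840.5495 rpm

6-mesh fixed-axis compound train (all bearings frame-fixed)
mesh 1 [75T→20T]: ω = 1469.0000×75/20 = 5508.7500 rpm, sense flips to −
mesh 2 [75T→48T]: ω = 5508.7500×75/48 = 8607.4219 rpm, sense flips to +
mesh 3 [48T→79T]: ω = 8607.4219×48/79 = 5229.8259 rpm, sense flips to −
mesh 4 [79T→28T]: ω = 5229.8259×79/28 = 14755.5804 rpm, sense flips to +
mesh 5 [42T→42T]: ω = 14755.5804×42/42 = 14755.5804 rpm, sense flips to −
mesh 6 [73T→68T]: ω = 14755.5804×73/68 = 15840.5495 rpm, sense flips to +
signed output speed = +15840.5495 rpm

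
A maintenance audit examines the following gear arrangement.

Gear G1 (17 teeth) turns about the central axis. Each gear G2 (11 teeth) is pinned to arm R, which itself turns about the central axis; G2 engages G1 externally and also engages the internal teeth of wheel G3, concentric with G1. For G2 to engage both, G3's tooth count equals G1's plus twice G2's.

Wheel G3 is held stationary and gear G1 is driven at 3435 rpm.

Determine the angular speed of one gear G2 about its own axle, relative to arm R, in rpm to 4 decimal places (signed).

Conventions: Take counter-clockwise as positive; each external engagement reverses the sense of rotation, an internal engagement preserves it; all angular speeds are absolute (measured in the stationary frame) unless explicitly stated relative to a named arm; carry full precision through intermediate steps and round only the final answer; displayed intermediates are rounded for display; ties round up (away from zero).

class = planetary set [G3 = 17+2·11 = 39; Willis about the carrier]
normalise by the input: solve with ω_sun = 1, then scale by 3435 rpm
ring teeth: 17 + 2·11 = 39
17(ω_sun−ω_arm) = −39(ω_ring−ω_arm),  ω_ring = 0, ω_sun = 1
17(1−ω_arm) = −39(0−ω_arm)  ⇒  56·ω_arm = 17  ⇒  ω_arm = 17/56
sun–planet mesh: 17·(1−17/56) = −11·(ω_p−ω_arm)  ⇒  ω_p−ω_arm = -663/616
scale: ω_p−ω_arm = -663/616 × 3435 rpm = -3697.0860 rpm

-3697.0860 rpm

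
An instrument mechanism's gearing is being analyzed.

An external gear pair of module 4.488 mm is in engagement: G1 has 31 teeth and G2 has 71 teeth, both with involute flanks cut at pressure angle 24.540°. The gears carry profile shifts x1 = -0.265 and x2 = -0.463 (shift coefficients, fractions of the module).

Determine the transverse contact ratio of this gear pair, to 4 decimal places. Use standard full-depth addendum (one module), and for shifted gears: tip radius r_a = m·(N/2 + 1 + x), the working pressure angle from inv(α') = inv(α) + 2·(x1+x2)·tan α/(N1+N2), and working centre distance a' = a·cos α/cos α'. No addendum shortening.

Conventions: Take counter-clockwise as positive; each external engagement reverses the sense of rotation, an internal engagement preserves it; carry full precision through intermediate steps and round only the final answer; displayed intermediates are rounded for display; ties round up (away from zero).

class = single-mesh tooth geometry [involute pair 31T × 71T, m = 4.488]
base radii: r_b1 = 63.280391, r_b2 = 144.932508
tip radii: r_a1 = 72.862680, r_a2 = 161.734056
inv(α') = inv(24.540°) + 2·(-0.265-0.463)·tan α/(31+71) = 0.02174854  ⇒  α' = 22.57786°
a' = a·cos α / cos α' = 228.8880·cos 24.540°/cos 22.57786° = 225.495159
action lengths: √(r_a1²−r_b1²) = 36.118725, √(r_a2²−r_b2²) = 71.780728
base pitch p_b = π·m·cos α = 12.825885
CR = (36.118725 + 71.780728 − 225.495159·sin 22.57786°)/12.825885 = 1.662510
contact ratio ≈ 1.6625

1.6625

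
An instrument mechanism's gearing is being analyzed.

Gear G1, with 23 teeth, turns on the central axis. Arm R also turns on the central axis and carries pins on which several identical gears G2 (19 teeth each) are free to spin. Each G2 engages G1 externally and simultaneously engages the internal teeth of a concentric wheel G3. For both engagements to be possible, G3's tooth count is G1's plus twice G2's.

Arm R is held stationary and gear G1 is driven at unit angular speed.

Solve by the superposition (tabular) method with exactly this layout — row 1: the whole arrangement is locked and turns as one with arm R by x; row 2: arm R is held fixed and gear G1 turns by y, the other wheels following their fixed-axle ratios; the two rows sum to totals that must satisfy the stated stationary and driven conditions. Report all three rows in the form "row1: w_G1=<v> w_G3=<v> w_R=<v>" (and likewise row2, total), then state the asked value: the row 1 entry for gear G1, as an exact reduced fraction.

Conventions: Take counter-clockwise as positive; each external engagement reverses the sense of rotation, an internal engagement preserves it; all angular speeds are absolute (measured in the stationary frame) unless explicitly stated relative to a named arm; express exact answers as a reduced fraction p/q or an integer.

row1: w_G1=0 w_G3=0 w_R=0
row2: w_G1=1 w_G3=-23/61 w_R=0
total: w_G1=1 w_G3=-23/61 w_R=0
asked value: 0

recognized (axles ride arm R): planetary set, 23/19/61 teeth
row 1: whole set turns with the arm by x
row 2: sun turns y, ring = −(23/61)·y, arm 0
boundary: total ω_arm = x = 0 and total ω_sun = x + y = 1  ⇒  y = 1, x = 0
row 2 ring = −(23/61)·1 = -23/61
totals (row 1 + row 2): sun 0 + 1 = 1, ring 0 + (-23/61) = -23/61, arm 0 + 0 = 0
asked cell (row1, sun) = 0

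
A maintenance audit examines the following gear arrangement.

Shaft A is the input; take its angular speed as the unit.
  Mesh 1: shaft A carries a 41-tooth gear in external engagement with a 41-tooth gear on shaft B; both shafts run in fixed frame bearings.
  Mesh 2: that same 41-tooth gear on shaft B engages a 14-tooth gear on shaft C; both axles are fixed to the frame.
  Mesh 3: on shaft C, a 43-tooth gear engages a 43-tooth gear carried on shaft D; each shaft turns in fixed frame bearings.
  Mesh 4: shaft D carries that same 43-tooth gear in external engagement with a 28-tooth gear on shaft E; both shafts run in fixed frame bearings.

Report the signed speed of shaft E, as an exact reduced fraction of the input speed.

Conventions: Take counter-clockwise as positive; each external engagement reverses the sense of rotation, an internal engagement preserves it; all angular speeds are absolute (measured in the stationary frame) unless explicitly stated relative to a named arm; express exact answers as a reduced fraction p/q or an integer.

4-mesh fixed-axis compound train (all bearings frame-fixed)
mesh 1 [41T→41T]: |ω|/ω_in = 1×41/41 = 1, sense flips to −
mesh 2 [41T→14T]: |ω|/ω_in = 1×41/14 = 41/14, sense flips to +
mesh 3 [43T→43T]: |ω|/ω_in = (41/14)×43/43 = 41/14, sense flips to −
mesh 4 [43T→28T]: |ω|/ω_in = (41/14)×43/28 = 1763/392, sense flips to +
signed output speed (× input speed) = 1763/392

1763/392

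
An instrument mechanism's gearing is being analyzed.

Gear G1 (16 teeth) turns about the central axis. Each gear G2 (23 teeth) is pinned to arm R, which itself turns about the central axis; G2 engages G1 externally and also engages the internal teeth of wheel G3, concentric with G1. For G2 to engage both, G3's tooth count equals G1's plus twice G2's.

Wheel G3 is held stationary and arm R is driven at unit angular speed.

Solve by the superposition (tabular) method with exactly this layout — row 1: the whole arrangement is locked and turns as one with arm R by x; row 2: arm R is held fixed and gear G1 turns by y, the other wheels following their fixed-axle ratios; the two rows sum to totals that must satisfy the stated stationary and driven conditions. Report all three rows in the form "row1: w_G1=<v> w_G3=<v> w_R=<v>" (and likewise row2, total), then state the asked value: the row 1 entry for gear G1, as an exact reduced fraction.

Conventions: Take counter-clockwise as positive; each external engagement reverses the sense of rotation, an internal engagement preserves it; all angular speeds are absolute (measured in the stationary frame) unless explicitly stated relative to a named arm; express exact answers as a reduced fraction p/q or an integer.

row1: w_G1=1 w_G3=1 w_R=1
row2: w_G1=31/8 w_G3=-1 w_R=0
total: w_G1=39/8 w_G3=0 w_R=1
asked value: 1

class = planetary set [G3 = 16+2·23 = 62; Willis about the carrier]
row 1: whole set turns with the arm by x
row 2: sun turns y, ring = −(16/62)·y, arm 0
boundary: total ω_ring = x − (16/62)·y = 0 and total ω_arm = x = 1  ⇒  y = 31/8, x = 1
row 2 ring = −(16/62)·31/8 = -1
totals (row 1 + row 2): sun 1 + 31/8 = 39/8, ring 1 + (-1) = 0, arm 1 + 0 = 1
asked cell (row1, sun) = 1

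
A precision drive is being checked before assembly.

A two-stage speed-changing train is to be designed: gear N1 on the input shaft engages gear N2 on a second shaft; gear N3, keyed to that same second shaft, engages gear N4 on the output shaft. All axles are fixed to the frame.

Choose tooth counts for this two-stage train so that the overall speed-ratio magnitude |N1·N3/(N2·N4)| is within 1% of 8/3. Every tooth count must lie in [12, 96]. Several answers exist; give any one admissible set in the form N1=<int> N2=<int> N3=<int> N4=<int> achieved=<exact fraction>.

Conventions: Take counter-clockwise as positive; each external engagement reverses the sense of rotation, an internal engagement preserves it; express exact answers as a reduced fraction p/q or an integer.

N1=16 N2=12 N3=24 N4=12 achieved=8/3

topology: fixed-axis compound train — 2 stages, target 8/3
target = 8/3 in lowest terms: an exact hit needs N1·N3 = k·8 and N2·N4 = k·3 for one integer k, every count in [12, 96]; additionally prefer no 1:1 stage (N1 ≠ N2, N3 ≠ N4)
k = 1…47: no 1:1-free in-range split of k·8 and k·3 into factor pairs; take k = 48
k = 48: N1·N3 = 384 = 16·24, N2·N4 = 144 = 12·12
achieved = 16·24/(12·12) = 8/3; |achieved − target| = 0 ≤ 2/75 ✓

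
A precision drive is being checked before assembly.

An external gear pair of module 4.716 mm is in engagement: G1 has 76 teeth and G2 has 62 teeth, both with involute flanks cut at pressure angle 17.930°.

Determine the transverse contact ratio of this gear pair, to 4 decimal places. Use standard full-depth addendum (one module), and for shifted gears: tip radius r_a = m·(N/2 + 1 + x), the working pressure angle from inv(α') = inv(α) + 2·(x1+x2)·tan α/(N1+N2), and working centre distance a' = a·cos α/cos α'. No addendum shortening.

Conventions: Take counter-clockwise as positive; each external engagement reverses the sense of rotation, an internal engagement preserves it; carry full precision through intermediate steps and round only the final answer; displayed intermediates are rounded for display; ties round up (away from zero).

single-mesh involute tooth geometry (76T engaging 62T at module 4.716)
base radii: r_b1 = 170.504466, r_b2 = 139.095749
tip radii: r_a1 = 183.924000, r_a2 = 150.912000
no profile shift: α' = α, a' = a
action lengths: √(r_a1²−r_b1²) = 68.965678, √(r_a2²−r_b2²) = 58.538914
base pitch p_b = π·m·cos α = 14.096199
CR = (68.965678 + 58.538914 − 325.404000·sin 17.93000°)/14.096199 = 1.938636
contact ratio ≈ 1.9386

1.9386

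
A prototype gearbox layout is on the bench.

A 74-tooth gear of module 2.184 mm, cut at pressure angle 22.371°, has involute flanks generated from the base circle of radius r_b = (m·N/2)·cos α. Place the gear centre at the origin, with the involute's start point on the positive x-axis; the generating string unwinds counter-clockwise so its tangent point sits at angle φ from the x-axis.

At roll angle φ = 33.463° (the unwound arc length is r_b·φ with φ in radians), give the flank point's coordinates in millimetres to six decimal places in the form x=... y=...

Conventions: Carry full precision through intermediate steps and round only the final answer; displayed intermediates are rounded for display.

single-mesh involute tooth geometry (74T wheel at module 2.184)
pitch radius r_p = m·N/2 = 2.184·74/2 = 80.808000
base radius r_b = r_p·cos α = 80.808000·cos 22.371° = 74.726292
roll angle φ = 33.463° = 0.58403953 rad
x = r_b·(cos φ + φ·sin φ) = 86.404556
y = r_b·(sin φ − φ·cos φ) = 4.795039

x=86.404556 y=4.795039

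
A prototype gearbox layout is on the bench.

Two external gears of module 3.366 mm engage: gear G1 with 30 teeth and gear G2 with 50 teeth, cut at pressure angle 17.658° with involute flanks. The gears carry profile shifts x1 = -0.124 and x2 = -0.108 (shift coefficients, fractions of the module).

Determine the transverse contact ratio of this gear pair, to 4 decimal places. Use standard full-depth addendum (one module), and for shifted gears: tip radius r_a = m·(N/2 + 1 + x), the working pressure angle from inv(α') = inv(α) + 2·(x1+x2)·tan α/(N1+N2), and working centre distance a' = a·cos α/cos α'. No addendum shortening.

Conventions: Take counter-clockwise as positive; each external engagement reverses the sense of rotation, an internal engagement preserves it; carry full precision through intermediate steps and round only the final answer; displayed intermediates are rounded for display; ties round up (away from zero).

1.9156

topology: single-mesh involute geometry — m = 3.366, 30T/50T pair
base radii: r_b1 = 48.111118, r_b2 = 80.185196
tip radii: r_a1 = 53.438616, r_a2 = 87.152472
inv(α') = inv(17.658°) + 2·(-0.124-0.108)·tan α/(30+50) = 0.00829663  ⇒  α' = 16.54068°
a' = a·cos α / cos α' = 134.6400·cos 17.658°/cos 16.54068° = 133.834682
action lengths: √(r_a1²−r_b1²) = 23.259536, √(r_a2²−r_b2²) = 34.145097
base pitch p_b = π·m·cos α = 10.076369
CR = (23.259536 + 34.145097 − 133.834682·sin 16.54068°)/10.076369 = 1.915614
contact ratio ≈ 1.9156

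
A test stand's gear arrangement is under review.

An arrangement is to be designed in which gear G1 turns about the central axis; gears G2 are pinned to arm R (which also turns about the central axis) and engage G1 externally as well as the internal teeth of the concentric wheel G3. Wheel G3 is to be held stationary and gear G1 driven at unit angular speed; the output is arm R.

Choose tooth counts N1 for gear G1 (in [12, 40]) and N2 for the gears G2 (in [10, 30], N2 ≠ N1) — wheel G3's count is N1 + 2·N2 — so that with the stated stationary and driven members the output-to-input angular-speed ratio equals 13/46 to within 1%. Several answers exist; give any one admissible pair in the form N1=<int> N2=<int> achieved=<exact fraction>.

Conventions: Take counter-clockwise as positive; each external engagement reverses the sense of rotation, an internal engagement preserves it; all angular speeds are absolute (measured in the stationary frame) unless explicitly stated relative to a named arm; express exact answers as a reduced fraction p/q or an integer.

N1=13 N2=10 achieved=13/46

topology: planetary set — design target 13/46, arm = carrier (Willis)
Willis with ω_ring = 0: ω_arm/ω_sun = N1/(N1+N3); set equal to 13/46  ⇒  N3/N1 = 1/(13/46) − 1 = 33/13
N3 = N1 + 2·N2  ⇒  N2/N1 = (N3/N1 − 1)/2 = (33/13 − 1)/2 = 10/13
smallest multiple with N1 ≥ 12 and N2 ≥ 10: k = 1  ⇒  N1 = 1·13 = 13, N2 = 1·10 = 10 (N1 ≤ 40, N2 ≤ 30, N2 ≠ N1 ✓), N3 = 13 + 2·10 = 33
check: N1/(N1+N3) with N1 = 13, N3 = 33 gives 13/46; |achieved − target| = 0 ≤ 13/4600 ✓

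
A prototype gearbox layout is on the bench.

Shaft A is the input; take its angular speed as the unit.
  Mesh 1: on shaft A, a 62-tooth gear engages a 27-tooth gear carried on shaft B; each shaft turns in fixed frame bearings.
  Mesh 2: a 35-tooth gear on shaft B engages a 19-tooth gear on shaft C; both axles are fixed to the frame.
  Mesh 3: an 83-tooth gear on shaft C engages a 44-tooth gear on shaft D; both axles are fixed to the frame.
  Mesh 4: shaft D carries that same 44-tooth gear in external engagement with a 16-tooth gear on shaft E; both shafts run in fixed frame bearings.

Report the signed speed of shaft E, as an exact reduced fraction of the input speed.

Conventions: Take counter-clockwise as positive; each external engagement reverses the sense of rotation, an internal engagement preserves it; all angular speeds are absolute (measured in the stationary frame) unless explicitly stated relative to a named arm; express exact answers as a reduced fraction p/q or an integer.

4-mesh fixed-axis compound train (all bearings frame-fixed)
mesh 1 [62T→27T]: |ω|/ω_in = 1×62/27 = 62/27, sense flips to −
mesh 2 [35T→19T]: |ω|/ω_in = (62/27)×35/19 = 2170/513, sense flips to +
mesh 3 [83T→44T]: |ω|/ω_in = (2170/513)×83/44 = 90055/11286, sense flips to −
mesh 4 [44T→16T]: |ω|/ω_in = (90055/11286)×44/16 = 90055/4104, sense flips to +
signed output speed (× input speed) = 90055/4104

90055/4104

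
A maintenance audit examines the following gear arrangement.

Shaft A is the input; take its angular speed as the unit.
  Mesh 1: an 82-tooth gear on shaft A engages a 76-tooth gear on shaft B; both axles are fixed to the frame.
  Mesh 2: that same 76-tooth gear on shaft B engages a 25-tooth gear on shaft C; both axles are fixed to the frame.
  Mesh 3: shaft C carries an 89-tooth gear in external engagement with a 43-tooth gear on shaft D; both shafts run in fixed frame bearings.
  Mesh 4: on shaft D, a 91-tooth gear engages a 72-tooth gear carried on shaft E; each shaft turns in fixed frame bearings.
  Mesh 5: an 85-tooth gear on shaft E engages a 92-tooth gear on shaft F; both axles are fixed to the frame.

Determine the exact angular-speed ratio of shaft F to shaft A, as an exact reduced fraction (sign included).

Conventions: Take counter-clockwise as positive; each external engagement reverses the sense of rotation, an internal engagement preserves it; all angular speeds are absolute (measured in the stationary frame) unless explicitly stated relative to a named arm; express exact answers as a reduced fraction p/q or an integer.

-5645003/712080

class = fixed-axis compound train [5 meshes; 5 ratios multiply, 5 sense flips]
mesh 1 [82T→76T]: running ratio 41/38, sense −
mesh 2 [76T→25T]: running ratio 82/25, sense +
mesh 3 [89T→43T]: running ratio 7298/1075, sense −
mesh 4 [91T→72T]: running ratio 332059/38700, sense +
mesh 5 [85T→92T]: running ratio 5645003/712080, sense −
ω_out/ω_in = -5645003/712080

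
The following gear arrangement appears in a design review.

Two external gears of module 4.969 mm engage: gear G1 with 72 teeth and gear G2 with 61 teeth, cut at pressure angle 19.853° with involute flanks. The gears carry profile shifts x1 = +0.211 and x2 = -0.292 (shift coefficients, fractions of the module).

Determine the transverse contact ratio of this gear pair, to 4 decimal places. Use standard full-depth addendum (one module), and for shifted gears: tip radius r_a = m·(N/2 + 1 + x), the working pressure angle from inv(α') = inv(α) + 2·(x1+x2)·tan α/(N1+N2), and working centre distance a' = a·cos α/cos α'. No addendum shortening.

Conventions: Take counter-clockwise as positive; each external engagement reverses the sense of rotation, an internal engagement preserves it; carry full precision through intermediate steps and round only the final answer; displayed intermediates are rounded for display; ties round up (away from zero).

single-mesh involute tooth geometry (72T engaging 61T at module 4.969)
base radii: r_b1 = 168.252392, r_b2 = 142.547165
tip radii: r_a1 = 184.901459, r_a2 = 155.072552
inv(α') = inv(19.853°) + 2·(+0.211-0.292)·tan α/(72+61) = 0.01412741  ⇒  α' = 19.65764°
a' = a·cos α / cos α' = 330.4385·cos 19.853°/cos 19.65764° = 330.034105
action lengths: √(r_a1²−r_b1²) = 76.679086, √(r_a2²−r_b2²) = 61.055729
base pitch p_b = π·m·cos α = 14.682791
CR = (76.679086 + 61.055729 − 330.034105·sin 19.65764°)/14.682791 = 1.819248
contact ratio ≈ 1.8192

1.8192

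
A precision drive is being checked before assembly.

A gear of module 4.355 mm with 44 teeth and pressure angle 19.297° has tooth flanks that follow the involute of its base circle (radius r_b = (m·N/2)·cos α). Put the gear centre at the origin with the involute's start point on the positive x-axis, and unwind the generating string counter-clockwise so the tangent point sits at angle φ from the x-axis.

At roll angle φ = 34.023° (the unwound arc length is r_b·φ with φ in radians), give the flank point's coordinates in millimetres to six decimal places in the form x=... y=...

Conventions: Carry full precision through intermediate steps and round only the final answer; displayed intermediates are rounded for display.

x=104.992055 y=6.091666

class = single-mesh tooth geometry [base-circle involute, m = 4.355, 44T]
pitch radius r_p = m·N/2 = 4.355·44/2 = 95.810000
base radius r_b = r_p·cos α = 95.810000·cos 19.297° = 90.427227
roll angle φ = 34.023° = 0.59381337 rad
x = r_b·(cos φ + φ·sin φ) = 104.992055
y = r_b·(sin φ − φ·cos φ) = 6.091666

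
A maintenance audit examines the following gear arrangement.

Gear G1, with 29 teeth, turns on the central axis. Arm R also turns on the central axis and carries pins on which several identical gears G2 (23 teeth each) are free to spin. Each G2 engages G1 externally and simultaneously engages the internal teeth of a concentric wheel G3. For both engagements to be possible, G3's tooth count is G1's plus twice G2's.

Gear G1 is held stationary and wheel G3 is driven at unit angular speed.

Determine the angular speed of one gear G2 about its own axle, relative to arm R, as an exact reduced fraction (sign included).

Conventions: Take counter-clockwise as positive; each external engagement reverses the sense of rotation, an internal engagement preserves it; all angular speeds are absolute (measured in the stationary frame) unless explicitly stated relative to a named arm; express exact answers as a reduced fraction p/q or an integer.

planetary set (29T centre, 23T on arm, 75T internal) — Willis relation
ring teeth: 29 + 2·23 = 75
29(ω_sun−ω_arm) = −75(ω_ring−ω_arm),  ω_sun = 0, ω_ring = 1
29(0−ω_arm) = −75(1−ω_arm)  ⇒  104·ω_arm = 75  ⇒  ω_arm = 75/104
sun–planet mesh: 29·(0−75/104) = −23·(ω_p−ω_arm)  ⇒  ω_p−ω_arm = 2175/2392
exact speed ratio = 2175/2392

2175/2392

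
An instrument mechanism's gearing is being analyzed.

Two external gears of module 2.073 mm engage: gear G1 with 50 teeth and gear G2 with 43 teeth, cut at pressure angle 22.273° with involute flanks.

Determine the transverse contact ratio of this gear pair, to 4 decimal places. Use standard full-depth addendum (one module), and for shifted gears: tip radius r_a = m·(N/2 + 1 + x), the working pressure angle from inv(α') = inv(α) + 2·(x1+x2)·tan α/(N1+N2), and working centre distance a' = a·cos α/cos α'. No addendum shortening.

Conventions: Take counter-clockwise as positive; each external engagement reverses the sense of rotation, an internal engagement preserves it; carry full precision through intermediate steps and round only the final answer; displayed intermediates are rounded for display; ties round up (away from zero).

1.6333

topology: single-mesh involute geometry — m = 2.073, 50T/43T pair
base radii: r_b1 = 47.958255, r_b2 = 41.244100
tip radii: r_a1 = 53.898000, r_a2 = 46.642500
no profile shift: α' = α, a' = a
action lengths: √(r_a1²−r_b1²) = 24.596751, √(r_a2²−r_b2²) = 21.781806
base pitch p_b = π·m·cos α = 6.026612
CR = (24.596751 + 21.781806 − 96.394500·sin 22.27300°)/6.026612 = 1.633273
contact ratio ≈ 1.6333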